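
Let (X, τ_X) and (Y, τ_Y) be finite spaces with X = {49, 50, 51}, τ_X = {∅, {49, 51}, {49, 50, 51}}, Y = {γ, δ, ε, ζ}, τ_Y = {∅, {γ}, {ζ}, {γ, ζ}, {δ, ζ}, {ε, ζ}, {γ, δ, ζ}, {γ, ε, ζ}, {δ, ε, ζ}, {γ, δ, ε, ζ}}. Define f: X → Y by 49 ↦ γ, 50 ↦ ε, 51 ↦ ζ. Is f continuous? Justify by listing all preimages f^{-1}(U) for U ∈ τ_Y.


f is NOT continuous.

Compute f^{-1}(U) for each U ∈ τ_Y:
  U = ∅: f^{-1}(U) = ∅ ∈ τ_X ✓.
  U = {γ}: f^{-1}(U) = {49} ∉ τ_X ✗.
  U = {ζ}: f^{-1}(U) = {51} ∉ τ_X ✗.
  U = {γ, ζ}: f^{-1}(U) = {49, 51} ∈ τ_X ✓.
  U = {δ, ζ}: f^{-1}(U) = {51} ∉ τ_X ✗.
  U = {ε, ζ}: f^{-1}(U) = {50, 51} ∉ τ_X ✗.
  U = {γ, δ, ζ}: f^{-1}(U) = {49, 51} ∈ τ_X ✓.
  U = {γ, ε, ζ}: f^{-1}(U) = {49, 50, 51} ∈ τ_X ✓.
  U = {δ, ε, ζ}: f^{-1}(U) = {50, 51} ∉ τ_X ✗.
  U = {γ, δ, ε, ζ}: f^{-1}(U) = {49, 50, 51} ∈ τ_X ✓.
Found U = {γ} with f^{-1}(U) = {49} not in τ_X. Therefore f is NOT continuous.


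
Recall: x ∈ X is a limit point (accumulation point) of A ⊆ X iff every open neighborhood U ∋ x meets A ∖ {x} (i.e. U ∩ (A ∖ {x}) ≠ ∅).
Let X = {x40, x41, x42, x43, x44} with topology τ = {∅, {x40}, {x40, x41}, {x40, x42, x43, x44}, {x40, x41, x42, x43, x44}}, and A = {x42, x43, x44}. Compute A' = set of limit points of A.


A' = {x42, x43, x44}

For each x ∈ X, list the open sets U ∈ τ with x ∈ U, then check whether U ∩ (A ∖ {x}) ≠ ∅ for every such U.
  x = x40: open {x40} ∋ x has {x40} ∩ (A ∖ {x40}) = ∅, so x is NOT a limit point.
  x = x41: open {x40, x41} ∋ x has {x40, x41} ∩ (A ∖ {x41}) = ∅, so x is NOT a limit point.
  x = x42: opens ∋ x are {x40, x42, x43, x44}, {x40, x41, x42, x43, x44}; each meets A ∖ {x42}, so x IS a limit point.
  x = x43: opens ∋ x are {x40, x42, x43, x44}, {x40, x41, x42, x43, x44}; each meets A ∖ {x43}, so x IS a limit point.
  x = x44: opens ∋ x are {x40, x42, x43, x44}, {x40, x41, x42, x43, x44}; each meets A ∖ {x44}, so x IS a limit point.
Collecting: A' = {x42, x43, x44}.


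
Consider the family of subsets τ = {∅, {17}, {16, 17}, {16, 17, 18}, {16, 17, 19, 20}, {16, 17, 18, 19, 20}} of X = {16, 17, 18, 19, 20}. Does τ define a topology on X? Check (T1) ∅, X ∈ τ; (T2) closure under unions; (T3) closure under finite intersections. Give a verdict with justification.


τ IS a topology on X.

Axiom (T1): ∅ ∈ τ? Yes; X ∈ τ? Yes.
Axiom (T2/T3): check pairwise unions and intersections of members of τ.
All pairwise intersections and unions checked — each lies in τ. Therefore τ satisfies (T1), (T2), (T3): it IS a topology on X.


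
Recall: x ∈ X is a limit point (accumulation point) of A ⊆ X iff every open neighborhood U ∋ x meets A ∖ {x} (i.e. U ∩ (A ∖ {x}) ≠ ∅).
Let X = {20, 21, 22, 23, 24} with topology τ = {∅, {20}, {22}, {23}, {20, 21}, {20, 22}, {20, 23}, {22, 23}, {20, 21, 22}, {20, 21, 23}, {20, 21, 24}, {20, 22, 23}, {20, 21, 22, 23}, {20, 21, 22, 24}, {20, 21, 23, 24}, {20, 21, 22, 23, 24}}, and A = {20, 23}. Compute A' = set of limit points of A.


A' = {21, 24}

For each x ∈ X, list the open sets U ∈ τ with x ∈ U, then check whether U ∩ (A ∖ {x}) ≠ ∅ for every such U.
  x = 20: open {20} ∋ x has {20} ∩ (A ∖ {20}) = ∅, so x is NOT a limit point.
  x = 21: opens ∋ x are {20, 21}, {20, 21, 22}, {20, 21, 23}, {20, 21, 24}, {20, 21, 22, 23}, {20, 21, 22, 24}, {20, 21, 23, 24}, {20, 21, 22, 23, 24}; each meets A ∖ {21}, so x IS a limit point.
  x = 22: open {22} ∋ x has {22} ∩ (A ∖ {22}) = ∅, so x is NOT a limit point.
  x = 23: open {23} ∋ x has {23} ∩ (A ∖ {23}) = ∅, so x is NOT a limit point.
  x = 24: opens ∋ x are {20, 21, 24}, {20, 21, 22, 24}, {20, 21, 23, 24}, {20, 21, 22, 23, 24}; each meets A ∖ {24}, so x IS a limit point.
Collecting: A' = {21, 24}.


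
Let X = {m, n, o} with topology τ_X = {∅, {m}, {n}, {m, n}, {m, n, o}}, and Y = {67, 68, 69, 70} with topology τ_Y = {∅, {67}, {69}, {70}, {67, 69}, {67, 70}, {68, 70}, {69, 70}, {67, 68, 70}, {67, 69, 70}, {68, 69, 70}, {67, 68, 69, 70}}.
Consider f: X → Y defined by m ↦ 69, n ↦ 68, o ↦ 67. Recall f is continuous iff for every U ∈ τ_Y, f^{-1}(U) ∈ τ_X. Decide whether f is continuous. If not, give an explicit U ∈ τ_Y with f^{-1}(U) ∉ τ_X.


f is NOT continuous.

Compute f^{-1}(U) for each U ∈ τ_Y:
  U = ∅: f^{-1}(U) = ∅ ∈ τ_X ✓.
  U = {67}: f^{-1}(U) = {o} ∉ τ_X ✗.
  U = {69}: f^{-1}(U) = {m} ∈ τ_X ✓.
  U = {70}: f^{-1}(U) = ∅ ∈ τ_X ✓.
  U = {67, 69}: f^{-1}(U) = {m, o} ∉ τ_X ✗.
  U = {67, 70}: f^{-1}(U) = {o} ∉ τ_X ✗.
  U = {68, 70}: f^{-1}(U) = {n} ∈ τ_X ✓.
  U = {69, 70}: f^{-1}(U) = {m} ∈ τ_X ✓.
  U = {67, 68, 70}: f^{-1}(U) = {n, o} ∉ τ_X ✗.
  U = {67, 69, 70}: f^{-1}(U) = {m, o} ∉ τ_X ✗.
  U = {68, 69, 70}: f^{-1}(U) = {m, n} ∈ τ_X ✓.
  U = {67, 68, 69, 70}: f^{-1}(U) = {m, n, o} ∈ τ_X ✓.
Found U = {67} with f^{-1}(U) = {o} not in τ_X. Therefore f is NOT continuous.


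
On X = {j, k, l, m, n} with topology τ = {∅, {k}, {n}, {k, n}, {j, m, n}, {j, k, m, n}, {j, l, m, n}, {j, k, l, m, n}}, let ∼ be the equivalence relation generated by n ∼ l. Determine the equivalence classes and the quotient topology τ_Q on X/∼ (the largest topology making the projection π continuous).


X/∼ = {[j], [k], [l=n], [m]}; |τ_Q| = 4.

Equivalence classes: [j], [k], [l=n], [m].
Quotient map π: X → X/∼ sends j ↦ [j], k ↦ [k], l ↦ [l=n], m ↦ [m], n ↦ [l=n].
For each subset V ⊆ X/∼, compute π^{-1}(V) ⊆ X and check whether π^{-1}(V) ∈ τ. V is open in τ_Q iff π^{-1}(V) ∈ τ.
  V = {}: π^{-1}(V) = ∅ ∈ τ ✓.
  V = {[j]}: π^{-1}(V) = {j} ∉ τ ✗.
  V = {[k]}: π^{-1}(V) = {k} ∈ τ ✓.
  V = {[j], [k]}: π^{-1}(V) = {j, k} ∉ τ ✗.
  V = {[l=n]}: π^{-1}(V) = {l, n} ∉ τ ✗.
  V = {[j], [l=n]}: π^{-1}(V) = {j, l, n} ∉ τ ✗.
  V = {[k], [l=n]}: π^{-1}(V) = {k, l, n} ∉ τ ✗.
  V = {[j], [k], [l=n]}: π^{-1}(V) = {j, k, l, n} ∉ τ ✗.
  V = {[m]}: π^{-1}(V) = {m} ∉ τ ✗.
  V = {[j], [m]}: π^{-1}(V) = {j, m} ∉ τ ✗.
  V = {[k], [m]}: π^{-1}(V) = {k, m} ∉ τ ✗.
  V = {[j], [k], [m]}: π^{-1}(V) = {j, k, m} ∉ τ ✗.
  V = {[l=n], [m]}: π^{-1}(V) = {l, m, n} ∉ τ ✗.
  V = {[j], [l=n], [m]}: π^{-1}(V) = {j, l, m, n} ∈ τ ✓.
  V = {[k], [l=n], [m]}: π^{-1}(V) = {k, l, m, n} ∉ τ ✗.
  V = {[j], [k], [l=n], [m]}: π^{-1}(V) = {j, k, l, m, n} ∈ τ ✓.
Open sets in the quotient: τ_Q = {{}, {[k]}, {[j], [l=n], [m]}, {[j], [k], [l=n], [m]}} (4 elements).


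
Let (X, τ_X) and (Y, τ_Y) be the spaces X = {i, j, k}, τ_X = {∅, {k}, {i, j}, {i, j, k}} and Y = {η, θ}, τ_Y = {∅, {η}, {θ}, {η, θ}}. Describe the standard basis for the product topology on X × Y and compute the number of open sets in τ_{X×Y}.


Basis B = {∅ × ∅, {k} × {η}, {k} × {θ}, {i, j} × {η}, {i, j} × {θ}, {k} × {η, θ}, {i, j, k} × {η}, {i, j, k} × {θ}, {i, j} × {η, θ}, {i, j, k} × {η, θ}}; |τ_{X×Y}| = 16.

Enumerate products U × V with U ∈ τ_X, V ∈ τ_Y (deduplicated):
  ∅ × ∅ = {} (∅)
  {k} × {η} = {(k,η)}
  {k} × {θ} = {(k,θ)}
  {i, j} × {η} = {(i,η), (j,η)}
  {i, j} × {θ} = {(i,θ), (j,θ)}
  {k} × {η, θ} = {(k,η), (k,θ)}
  {i, j, k} × {η} = {(i,η), (j,η), (k,η)}
  {i, j, k} × {θ} = {(i,θ), (j,θ), (k,θ)}
  {i, j} × {η, θ} = {(i,η), (i,θ), (j,η), (j,θ)}
  {i, j, k} × {η, θ} = {(i,η), (i,θ), (j,η), (j,θ), (k,η), (k,θ)}
These 10 distinct sets form the basis B.
Close under arbitrary unions to get τ_{X×Y}; counting gives |τ_{X×Y}| = 16.


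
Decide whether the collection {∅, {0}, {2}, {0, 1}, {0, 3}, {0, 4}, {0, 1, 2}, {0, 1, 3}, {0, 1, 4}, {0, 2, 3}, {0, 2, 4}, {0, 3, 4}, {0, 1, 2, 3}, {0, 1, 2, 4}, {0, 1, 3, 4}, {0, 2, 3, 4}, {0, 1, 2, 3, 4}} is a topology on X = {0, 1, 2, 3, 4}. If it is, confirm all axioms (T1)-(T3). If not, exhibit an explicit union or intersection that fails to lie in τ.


τ is NOT a topology on X.

Axiom (T1): ∅ ∈ τ? Yes; X ∈ τ? Yes.
Axiom (T2/T3): check pairwise unions and intersections of members of τ.
Counterexample for (T2): {0} ∪ {2} = {0, 2} ∉ τ. Therefore τ is NOT a topology.


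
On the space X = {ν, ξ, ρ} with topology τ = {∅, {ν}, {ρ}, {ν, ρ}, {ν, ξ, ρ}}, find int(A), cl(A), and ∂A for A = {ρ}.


int(A) = {ρ}, cl(A) = {ξ, ρ}, ∂A = {ξ}.

Closed sets in (X, τ) are complements of opens:
  closed(X, τ) = {∅, {ξ}, {ν, ξ}, {ξ, ρ}, {ν, ξ, ρ}}.
int(A) = ⋃ {U ∈ τ : U ⊆ A}. Opens contained in A: ∅, {ρ}.
Taking the union of these: int(A) = {ρ}.
cl(A) = ⋂ {C closed : A ⊆ C}. Closed sets containing A: {ξ, ρ}, {ν, ξ, ρ}.
Intersecting these: cl(A) = {ξ, ρ}.
∂A = cl(A) ∖ int(A) = {ξ, ρ} ∖ {ρ} = {ξ}.


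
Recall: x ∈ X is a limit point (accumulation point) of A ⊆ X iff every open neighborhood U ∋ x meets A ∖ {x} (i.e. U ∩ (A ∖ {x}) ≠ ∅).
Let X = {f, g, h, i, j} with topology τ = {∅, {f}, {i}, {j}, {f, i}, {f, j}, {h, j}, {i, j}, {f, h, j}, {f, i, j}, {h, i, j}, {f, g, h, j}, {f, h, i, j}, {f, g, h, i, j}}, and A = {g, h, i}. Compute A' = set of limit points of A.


A' = {g}

For each x ∈ X, list the open sets U ∈ τ with x ∈ U, then check whether U ∩ (A ∖ {x}) ≠ ∅ for every such U.
  x = f: open {f} ∋ x has {f} ∩ (A ∖ {f}) = ∅, so x is NOT a limit point.
  x = g: opens ∋ x are {f, g, h, j}, {f, g, h, i, j}; each meets A ∖ {g}, so x IS a limit point.
  x = h: open {h, j} ∋ x has {h, j} ∩ (A ∖ {h}) = ∅, so x is NOT a limit point.
  x = i: open {i} ∋ x has {i} ∩ (A ∖ {i}) = ∅, so x is NOT a limit point.
  x = j: open {j} ∋ x has {j} ∩ (A ∖ {j}) = ∅, so x is NOT a limit point.
Collecting: A' = {g}.


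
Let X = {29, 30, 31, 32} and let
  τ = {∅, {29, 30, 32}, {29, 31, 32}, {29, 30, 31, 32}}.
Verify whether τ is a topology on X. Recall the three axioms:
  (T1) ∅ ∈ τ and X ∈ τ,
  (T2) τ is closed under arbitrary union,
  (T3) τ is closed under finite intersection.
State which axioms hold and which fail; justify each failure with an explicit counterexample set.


τ is NOT a topology on X.

Axiom (T1): ∅ ∈ τ? Yes; X ∈ τ? Yes.
Axiom (T2/T3): check pairwise unions and intersections of members of τ.
Counterexample for (T3): {29, 30, 32} ∩ {29, 31, 32} = {29, 32} ∉ τ. Therefore τ is NOT a topology.


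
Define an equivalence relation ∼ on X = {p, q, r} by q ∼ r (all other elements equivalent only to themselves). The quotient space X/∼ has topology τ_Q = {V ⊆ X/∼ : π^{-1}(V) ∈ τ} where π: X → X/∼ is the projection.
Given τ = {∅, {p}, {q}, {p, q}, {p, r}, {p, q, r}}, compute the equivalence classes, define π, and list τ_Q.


X/∼ = {[p], [q=r]}; |τ_Q| = 3.

Equivalence classes: [p], [q=r].
Quotient map π: X → X/∼ sends p ↦ [p], q ↦ [q=r], r ↦ [q=r].
For each subset V ⊆ X/∼, compute π^{-1}(V) ⊆ X and check whether π^{-1}(V) ∈ τ. V is open in τ_Q iff π^{-1}(V) ∈ τ.
  V = {}: π^{-1}(V) = ∅ ∈ τ ✓.
  V = {[p]}: π^{-1}(V) = {p} ∈ τ ✓.
  V = {[q=r]}: π^{-1}(V) = {q, r} ∉ τ ✗.
  V = {[p], [q=r]}: π^{-1}(V) = {p, q, r} ∈ τ ✓.
Open sets in the quotient: τ_Q = {{}, {[p]}, {[p], [q=r]}} (3 elements).


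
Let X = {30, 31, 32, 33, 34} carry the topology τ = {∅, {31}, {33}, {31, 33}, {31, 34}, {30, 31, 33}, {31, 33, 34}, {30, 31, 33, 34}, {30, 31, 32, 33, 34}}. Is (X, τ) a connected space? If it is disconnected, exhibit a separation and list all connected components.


(X, τ) is connected.

Find clopen sets (U ∈ τ with X ∖ U ∈ τ):
  U = ∅, X ∖ U = {30, 31, 32, 33, 34} — both open, so U is clopen.
  U = {30, 31, 32, 33, 34}, X ∖ U = ∅ — both open, so U is clopen.
Only trivial clopens (∅ and X) exist, so (X, τ) is connected.
Compute connected components by grouping points that agree on all clopens:
  component: {30, 31, 32, 33, 34}


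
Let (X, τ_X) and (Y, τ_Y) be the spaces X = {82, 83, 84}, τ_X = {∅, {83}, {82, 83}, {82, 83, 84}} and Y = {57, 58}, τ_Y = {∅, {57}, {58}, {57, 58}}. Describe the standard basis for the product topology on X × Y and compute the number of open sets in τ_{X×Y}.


Basis B = {∅ × ∅, {83} × {57}, {83} × {58}, {82, 83} × {57}, {82, 83} × {58}, {83} × {57, 58}, {82, 83, 84} × {57}, {82, 83, 84} × {58}, {82, 83} × {57, 58}, {82, 83, 84} × {57, 58}}; |τ_{X×Y}| = 16.

Enumerate products U × V with U ∈ τ_X, V ∈ τ_Y (deduplicated):
  ∅ × ∅ = {} (∅)
  {83} × {57} = {(83,57)}
  {83} × {58} = {(83,58)}
  {82, 83} × {57} = {(82,57), (83,57)}
  {82, 83} × {58} = {(82,58), (83,58)}
  {83} × {57, 58} = {(83,57), (83,58)}
  {82, 83, 84} × {57} = {(82,57), (83,57), (84,57)}
  {82, 83, 84} × {58} = {(82,58), (83,58), (84,58)}
  {82, 83} × {57, 58} = {(82,57), (82,58), (83,57), (83,58)}
  {82, 83, 84} × {57, 58} = {(82,57), (82,58), (83,57), (83,58), (84,57), (84,58)}
These 10 distinct sets form the basis B.
Close under arbitrary unions to get τ_{X×Y}; counting gives |τ_{X×Y}| = 16.


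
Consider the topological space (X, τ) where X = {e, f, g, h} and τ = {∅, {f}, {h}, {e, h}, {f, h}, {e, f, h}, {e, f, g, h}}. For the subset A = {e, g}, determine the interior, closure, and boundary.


int(A) = ∅, cl(A) = {e, g}, ∂A = {e, g}.

Closed sets in (X, τ) are complements of opens:
  closed(X, τ) = {∅, {g}, {e, g}, {f, g}, {e, f, g}, {e, g, h}, {e, f, g, h}}.
int(A) = ⋃ {U ∈ τ : U ⊆ A}. Opens contained in A: ∅.
Taking the union of these: int(A) = ∅.
cl(A) = ⋂ {C closed : A ⊆ C}. Closed sets containing A: {e, g}, {e, f, g}, {e, g, h}, {e, f, g, h}.
Intersecting these: cl(A) = {e, g}.
∂A = cl(A) ∖ int(A) = {e, g} ∖ ∅ = {e, g}.


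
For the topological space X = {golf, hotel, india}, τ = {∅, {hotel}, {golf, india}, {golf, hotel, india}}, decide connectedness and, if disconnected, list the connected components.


(X, τ) is disconnected; components = [{hotel}, {golf, india}].

Find clopen sets (U ∈ τ with X ∖ U ∈ τ):
  U = ∅, X ∖ U = {golf, hotel, india} — both open, so U is clopen.
  U = {hotel}, X ∖ U = {golf, india} — both open, so U is clopen.
  U = {golf, india}, X ∖ U = {hotel} — both open, so U is clopen.
  U = {golf, hotel, india}, X ∖ U = ∅ — both open, so U is clopen.
Nontrivial clopen(s) exist: e.g. {golf, india}. So (X, τ) is disconnected.
Compute connected components by grouping points that agree on all clopens:
  component: {hotel}
  component: {golf, india}


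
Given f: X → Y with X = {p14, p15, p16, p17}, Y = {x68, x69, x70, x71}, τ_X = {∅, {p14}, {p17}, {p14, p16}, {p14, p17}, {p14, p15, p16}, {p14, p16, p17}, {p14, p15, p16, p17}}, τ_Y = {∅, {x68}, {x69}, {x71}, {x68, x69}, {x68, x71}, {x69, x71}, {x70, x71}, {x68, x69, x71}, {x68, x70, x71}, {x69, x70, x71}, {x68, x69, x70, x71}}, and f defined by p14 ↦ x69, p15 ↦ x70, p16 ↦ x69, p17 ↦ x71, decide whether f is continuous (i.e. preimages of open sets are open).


f is NOT continuous.

Compute f^{-1}(U) for each U ∈ τ_Y:
  U = ∅: f^{-1}(U) = ∅ ∈ τ_X ✓.
  U = {x68}: f^{-1}(U) = ∅ ∈ τ_X ✓.
  U = {x69}: f^{-1}(U) = {p14, p16} ∈ τ_X ✓.
  U = {x71}: f^{-1}(U) = {p17} ∈ τ_X ✓.
  U = {x68, x69}: f^{-1}(U) = {p14, p16} ∈ τ_X ✓.
  U = {x68, x71}: f^{-1}(U) = {p17} ∈ τ_X ✓.
  U = {x69, x71}: f^{-1}(U) = {p14, p16, p17} ∈ τ_X ✓.
  U = {x70, x71}: f^{-1}(U) = {p15, p17} ∉ τ_X ✗.
  U = {x68, x69, x71}: f^{-1}(U) = {p14, p16, p17} ∈ τ_X ✓.
  U = {x68, x70, x71}: f^{-1}(U) = {p15, p17} ∉ τ_X ✗.
  U = {x69, x70, x71}: f^{-1}(U) = {p14, p15, p16, p17} ∈ τ_X ✓.
  U = {x68, x69, x70, x71}: f^{-1}(U) = {p14, p15, p16, p17} ∈ τ_X ✓.
Found U = {x70, x71} with f^{-1}(U) = {p15, p17} not in τ_X. Therefore f is NOT continuous.


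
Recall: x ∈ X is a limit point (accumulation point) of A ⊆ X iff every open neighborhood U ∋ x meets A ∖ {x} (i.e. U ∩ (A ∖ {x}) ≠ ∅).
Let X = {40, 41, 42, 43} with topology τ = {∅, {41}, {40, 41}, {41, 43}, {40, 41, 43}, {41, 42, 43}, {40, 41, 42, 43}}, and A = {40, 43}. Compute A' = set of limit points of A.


A' = {42}

For each x ∈ X, list the open sets U ∈ τ with x ∈ U, then check whether U ∩ (A ∖ {x}) ≠ ∅ for every such U.
  x = 40: open {40, 41} ∋ x has {40, 41} ∩ (A ∖ {40}) = ∅, so x is NOT a limit point.
  x = 41: open {41} ∋ x has {41} ∩ (A ∖ {41}) = ∅, so x is NOT a limit point.
  x = 42: opens ∋ x are {41, 42, 43}, {40, 41, 42, 43}; each meets A ∖ {42}, so x IS a limit point.
  x = 43: open {41, 43} ∋ x has {41, 43} ∩ (A ∖ {43}) = ∅, so x is NOT a limit point.
Collecting: A' = {42}.


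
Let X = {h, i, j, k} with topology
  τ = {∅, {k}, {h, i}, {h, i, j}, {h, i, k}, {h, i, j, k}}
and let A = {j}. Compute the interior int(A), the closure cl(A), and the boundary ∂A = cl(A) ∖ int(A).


int(A) = ∅, cl(A) = {j}, ∂A = {j}.

Closed sets in (X, τ) are complements of opens:
  closed(X, τ) = {∅, {j}, {k}, {j, k}, {h, i, j}, {h, i, j, k}}.
int(A) = ⋃ {U ∈ τ : U ⊆ A}. Opens contained in A: ∅.
Taking the union of these: int(A) = ∅.
cl(A) = ⋂ {C closed : A ⊆ C}. Closed sets containing A: {j}, {j, k}, {h, i, j}, {h, i, j, k}.
Intersecting these: cl(A) = {j}.
∂A = cl(A) ∖ int(A) = {j} ∖ ∅ = {j}.


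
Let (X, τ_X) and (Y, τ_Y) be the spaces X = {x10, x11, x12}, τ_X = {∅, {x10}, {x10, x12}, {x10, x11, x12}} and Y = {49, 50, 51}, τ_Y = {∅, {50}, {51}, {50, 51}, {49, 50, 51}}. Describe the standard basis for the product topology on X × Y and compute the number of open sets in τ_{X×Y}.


Basis B = {∅ × ∅, {x10} × {50}, {x10} × {51}, {x10} × {50, 51}, {x10, x12} × {50}, {x10, x12} × {51}, {x10} × {49, 50, 51}, {x10, x11, x12} × {50}, {x10, x11, x12} × {51}, {x10, x12} × {50, 51}, {x10, x12} × {49, 50, 51}, {x10, x11, x12} × {50, 51}, {x10, x11, x12} × {49, 50, 51}}; |τ_{X×Y}| = 30.

Enumerate products U × V with U ∈ τ_X, V ∈ τ_Y (deduplicated):
  ∅ × ∅ = {} (∅)
  {x10} × {50} = {(x10,50)}
  {x10} × {51} = {(x10,51)}
  {x10} × {50, 51} = {(x10,50), (x10,51)}
  {x10, x12} × {50} = {(x10,50), (x12,50)}
  {x10, x12} × {51} = {(x10,51), (x12,51)}
  {x10} × {49, 50, 51} = {(x10,49), (x10,50), (x10,51)}
  {x10, x11, x12} × {50} = {(x10,50), (x11,50), (x12,50)}
  {x10, x11, x12} × {51} = {(x10,51), (x11,51), (x12,51)}
  {x10, x12} × {50, 51} = {(x10,50), (x10,51), (x12,50), (x12,51)}
  {x10, x12} × {49, 50, 51} = {(x10,49), (x10,50), (x10,51), (x12,49), (x12,50), (x12,51)}
  {x10, x11, x12} × {50, 51} = {(x10,50), (x10,51), (x11,50), (x11,51), (x12,50), (x12,51)}
  {x10, x11, x12} × {49, 50, 51} = {(x10,49), (x10,50), (x10,51), (x11,49), (x11,50), (x11,51), (x12,49), (x12,50), (x12,51)}
These 13 distinct sets form the basis B.
Close under arbitrary unions to get τ_{X×Y}; counting gives |τ_{X×Y}| = 30.


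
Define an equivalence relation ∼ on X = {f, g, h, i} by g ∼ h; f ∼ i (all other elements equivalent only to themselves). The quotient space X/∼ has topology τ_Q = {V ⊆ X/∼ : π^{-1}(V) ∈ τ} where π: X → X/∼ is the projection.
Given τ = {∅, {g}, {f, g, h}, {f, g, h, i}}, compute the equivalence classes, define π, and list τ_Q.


X/∼ = {[f=i], [g=h]}; |τ_Q| = 2.

Equivalence classes: [f=i], [g=h].
Quotient map π: X → X/∼ sends f ↦ [f=i], g ↦ [g=h], h ↦ [g=h], i ↦ [f=i].
For each subset V ⊆ X/∼, compute π^{-1}(V) ⊆ X and check whether π^{-1}(V) ∈ τ. V is open in τ_Q iff π^{-1}(V) ∈ τ.
  V = {}: π^{-1}(V) = ∅ ∈ τ ✓.
  V = {[f=i]}: π^{-1}(V) = {f, i} ∉ τ ✗.
  V = {[g=h]}: π^{-1}(V) = {g, h} ∉ τ ✗.
  V = {[f=i], [g=h]}: π^{-1}(V) = {f, g, h, i} ∈ τ ✓.
Open sets in the quotient: τ_Q = {{}, {[f=i], [g=h]}} (2 elements).


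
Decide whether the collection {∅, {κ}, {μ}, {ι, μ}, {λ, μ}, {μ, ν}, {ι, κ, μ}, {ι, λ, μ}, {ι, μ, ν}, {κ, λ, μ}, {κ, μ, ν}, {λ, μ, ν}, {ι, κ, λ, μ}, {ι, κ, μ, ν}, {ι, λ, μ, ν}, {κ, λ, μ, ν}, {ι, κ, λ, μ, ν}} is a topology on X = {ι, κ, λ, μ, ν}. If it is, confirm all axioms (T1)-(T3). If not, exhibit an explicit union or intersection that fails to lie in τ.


τ is NOT a topology on X.

Axiom (T1): ∅ ∈ τ? Yes; X ∈ τ? Yes.
Axiom (T2/T3): check pairwise unions and intersections of members of τ.
Counterexample for (T2): {κ} ∪ {μ} = {κ, μ} ∉ τ. Therefore τ is NOT a topology.


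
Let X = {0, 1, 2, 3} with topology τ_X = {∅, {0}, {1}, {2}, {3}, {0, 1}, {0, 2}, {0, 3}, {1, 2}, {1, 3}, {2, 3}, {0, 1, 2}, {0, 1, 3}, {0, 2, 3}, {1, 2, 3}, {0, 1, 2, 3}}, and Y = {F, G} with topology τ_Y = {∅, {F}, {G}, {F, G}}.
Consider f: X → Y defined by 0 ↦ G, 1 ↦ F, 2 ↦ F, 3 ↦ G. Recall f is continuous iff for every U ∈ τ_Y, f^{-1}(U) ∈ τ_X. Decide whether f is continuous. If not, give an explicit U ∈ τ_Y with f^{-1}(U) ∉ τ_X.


f IS continuous.

Compute f^{-1}(U) for each U ∈ τ_Y:
  U = ∅: f^{-1}(U) = ∅ ∈ τ_X ✓.
  U = {F}: f^{-1}(U) = {1, 2} ∈ τ_X ✓.
  U = {G}: f^{-1}(U) = {0, 3} ∈ τ_X ✓.
  U = {F, G}: f^{-1}(U) = {0, 1, 2, 3} ∈ τ_X ✓.
Every preimage lies in τ_X, so f IS continuous.


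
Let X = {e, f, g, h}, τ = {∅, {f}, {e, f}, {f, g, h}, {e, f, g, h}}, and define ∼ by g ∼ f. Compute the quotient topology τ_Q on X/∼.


X/∼ = {[e], [f=g], [h]}; |τ_Q| = 3.

Equivalence classes: [e], [f=g], [h].
Quotient map π: X → X/∼ sends e ↦ [e], f ↦ [f=g], g ↦ [f=g], h ↦ [h].
For each subset V ⊆ X/∼, compute π^{-1}(V) ⊆ X and check whether π^{-1}(V) ∈ τ. V is open in τ_Q iff π^{-1}(V) ∈ τ.
  V = {}: π^{-1}(V) = ∅ ∈ τ ✓.
  V = {[e]}: π^{-1}(V) = {e} ∉ τ ✗.
  V = {[f=g]}: π^{-1}(V) = {f, g} ∉ τ ✗.
  V = {[e], [f=g]}: π^{-1}(V) = {e, f, g} ∉ τ ✗.
  V = {[h]}: π^{-1}(V) = {h} ∉ τ ✗.
  V = {[e], [h]}: π^{-1}(V) = {e, h} ∉ τ ✗.
  V = {[f=g], [h]}: π^{-1}(V) = {f, g, h} ∈ τ ✓.
  V = {[e], [f=g], [h]}: π^{-1}(V) = {e, f, g, h} ∈ τ ✓.
Open sets in the quotient: τ_Q = {{}, {[f=g], [h]}, {[e], [f=g], [h]}} (3 elements).


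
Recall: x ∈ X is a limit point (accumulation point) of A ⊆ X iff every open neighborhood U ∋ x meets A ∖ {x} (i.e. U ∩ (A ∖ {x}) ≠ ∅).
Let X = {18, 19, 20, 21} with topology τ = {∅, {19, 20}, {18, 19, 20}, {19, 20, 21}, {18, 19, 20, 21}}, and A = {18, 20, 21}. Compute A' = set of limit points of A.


A' = {18, 19, 21}

For each x ∈ X, list the open sets U ∈ τ with x ∈ U, then check whether U ∩ (A ∖ {x}) ≠ ∅ for every such U.
  x = 18: opens ∋ x are {18, 19, 20}, {18, 19, 20, 21}; each meets A ∖ {18}, so x IS a limit point.
  x = 19: opens ∋ x are {19, 20}, {18, 19, 20}, {19, 20, 21}, {18, 19, 20, 21}; each meets A ∖ {19}, so x IS a limit point.
  x = 20: open {19, 20} ∋ x has {19, 20} ∩ (A ∖ {20}) = ∅, so x is NOT a limit point.
  x = 21: opens ∋ x are {19, 20, 21}, {18, 19, 20, 21}; each meets A ∖ {21}, so x IS a limit point.
Collecting: A' = {18, 19, 21}.


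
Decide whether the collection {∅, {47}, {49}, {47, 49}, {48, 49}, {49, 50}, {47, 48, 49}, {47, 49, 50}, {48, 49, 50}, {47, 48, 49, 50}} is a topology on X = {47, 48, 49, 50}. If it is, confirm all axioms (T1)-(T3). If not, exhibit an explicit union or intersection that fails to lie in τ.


τ IS a topology on X.

Axiom (T1): ∅ ∈ τ? Yes; X ∈ τ? Yes.
Axiom (T2/T3): check pairwise unions and intersections of members of τ.
All pairwise intersections and unions checked — each lies in τ. Therefore τ satisfies (T1), (T2), (T3): it IS a topology on X.


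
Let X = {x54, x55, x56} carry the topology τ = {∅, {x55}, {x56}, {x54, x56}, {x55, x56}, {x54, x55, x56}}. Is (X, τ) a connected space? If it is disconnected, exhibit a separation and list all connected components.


(X, τ) is disconnected; components = [{x55}, {x54, x56}].

Find clopen sets (U ∈ τ with X ∖ U ∈ τ):
  U = ∅, X ∖ U = {x54, x55, x56} — both open, so U is clopen.
  U = {x55}, X ∖ U = {x54, x56} — both open, so U is clopen.
  U = {x54, x56}, X ∖ U = {x55} — both open, so U is clopen.
  U = {x54, x55, x56}, X ∖ U = ∅ — both open, so U is clopen.
Nontrivial clopen(s) exist: e.g. {x54, x56}. So (X, τ) is disconnected.
Compute connected components by grouping points that agree on all clopens:
  component: {x55}
  component: {x54, x56}


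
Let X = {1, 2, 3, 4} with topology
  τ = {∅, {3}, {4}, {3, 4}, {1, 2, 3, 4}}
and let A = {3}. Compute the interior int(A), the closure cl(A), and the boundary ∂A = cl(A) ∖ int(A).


int(A) = {3}, cl(A) = {1, 2, 3}, ∂A = {1, 2}.

Closed sets in (X, τ) are complements of opens:
  closed(X, τ) = {∅, {1, 2}, {1, 2, 3}, {1, 2, 4}, {1, 2, 3, 4}}.
int(A) = ⋃ {U ∈ τ : U ⊆ A}. Opens contained in A: ∅, {3}.
Taking the union of these: int(A) = {3}.
cl(A) = ⋂ {C closed : A ⊆ C}. Closed sets containing A: {1, 2, 3}, {1, 2, 3, 4}.
Intersecting these: cl(A) = {1, 2, 3}.
∂A = cl(A) ∖ int(A) = {1, 2, 3} ∖ {3} = {1, 2}.


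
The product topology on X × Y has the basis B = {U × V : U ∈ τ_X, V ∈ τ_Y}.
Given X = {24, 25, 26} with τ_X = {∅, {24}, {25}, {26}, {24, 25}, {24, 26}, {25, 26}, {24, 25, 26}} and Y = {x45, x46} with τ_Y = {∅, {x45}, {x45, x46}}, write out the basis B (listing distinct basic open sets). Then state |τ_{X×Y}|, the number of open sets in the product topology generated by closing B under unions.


Basis B = {∅ × ∅, {24} × {x45}, {25} × {x45}, {26} × {x45}, {24} × {x45, x46}, {24, 25} × {x45}, {24, 26} × {x45}, {25} × {x45, x46}, {25, 26} × {x45}, {26} × {x45, x46}, {24, 25, 26} × {x45}, {24, 25} × {x45, x46}, {24, 26} × {x45, x46}, {25, 26} × {x45, x46}, {24, 25, 26} × {x45, x46}}; |τ_{X×Y}| = 27.

Enumerate products U × V with U ∈ τ_X, V ∈ τ_Y (deduplicated):
  ∅ × ∅ = {} (∅)
  {24} × {x45} = {(24,x45)}
  {25} × {x45} = {(25,x45)}
  {26} × {x45} = {(26,x45)}
  {24} × {x45, x46} = {(24,x45), (24,x46)}
  {24, 25} × {x45} = {(24,x45), (25,x45)}
  {24, 26} × {x45} = {(24,x45), (26,x45)}
  {25} × {x45, x46} = {(25,x45), (25,x46)}
  {25, 26} × {x45} = {(25,x45), (26,x45)}
  {26} × {x45, x46} = {(26,x45), (26,x46)}
  {24, 25, 26} × {x45} = {(24,x45), (25,x45), (26,x45)}
  {24, 25} × {x45, x46} = {(24,x45), (24,x46), (25,x45), (25,x46)}
  {24, 26} × {x45, x46} = {(24,x45), (24,x46), (26,x45), (26,x46)}
  {25, 26} × {x45, x46} = {(25,x45), (25,x46), (26,x45), (26,x46)}
  {24, 25, 26} × {x45, x46} = {(24,x45), (24,x46), (25,x45), (25,x46), (26,x45), (26,x46)}
These 15 distinct sets form the basis B.
Close under arbitrary unions to get τ_{X×Y}; counting gives |τ_{X×Y}| = 27.


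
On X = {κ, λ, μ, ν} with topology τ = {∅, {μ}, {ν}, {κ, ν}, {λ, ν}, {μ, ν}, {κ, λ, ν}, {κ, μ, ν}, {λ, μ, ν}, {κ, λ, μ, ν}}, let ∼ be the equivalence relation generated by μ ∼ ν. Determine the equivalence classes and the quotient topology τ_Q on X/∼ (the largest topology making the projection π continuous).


X/∼ = {[κ], [λ], [μ=ν]}; |τ_Q| = 5.

Equivalence classes: [κ], [λ], [μ=ν].
Quotient map π: X → X/∼ sends κ ↦ [κ], λ ↦ [λ], μ ↦ [μ=ν], ν ↦ [μ=ν].
For each subset V ⊆ X/∼, compute π^{-1}(V) ⊆ X and check whether π^{-1}(V) ∈ τ. V is open in τ_Q iff π^{-1}(V) ∈ τ.
  V = {}: π^{-1}(V) = ∅ ∈ τ ✓.
  V = {[κ]}: π^{-1}(V) = {κ} ∉ τ ✗.
  V = {[λ]}: π^{-1}(V) = {λ} ∉ τ ✗.
  V = {[κ], [λ]}: π^{-1}(V) = {κ, λ} ∉ τ ✗.
  V = {[μ=ν]}: π^{-1}(V) = {μ, ν} ∈ τ ✓.
  V = {[κ], [μ=ν]}: π^{-1}(V) = {κ, μ, ν} ∈ τ ✓.
  V = {[λ], [μ=ν]}: π^{-1}(V) = {λ, μ, ν} ∈ τ ✓.
  V = {[κ], [λ], [μ=ν]}: π^{-1}(V) = {κ, λ, μ, ν} ∈ τ ✓.
Open sets in the quotient: τ_Q = {{}, {[μ=ν]}, {[κ], [μ=ν]}, {[λ], [μ=ν]}, {[κ], [λ], [μ=ν]}} (5 elements).


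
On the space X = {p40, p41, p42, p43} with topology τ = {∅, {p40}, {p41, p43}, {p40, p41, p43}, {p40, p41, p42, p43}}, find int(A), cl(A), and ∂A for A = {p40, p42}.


int(A) = {p40}, cl(A) = {p40, p42}, ∂A = {p42}.

Closed sets in (X, τ) are complements of opens:
  closed(X, τ) = {∅, {p42}, {p40, p42}, {p41, p42, p43}, {p40, p41, p42, p43}}.
int(A) = ⋃ {U ∈ τ : U ⊆ A}. Opens contained in A: ∅, {p40}.
Taking the union of these: int(A) = {p40}.
cl(A) = ⋂ {C closed : A ⊆ C}. Closed sets containing A: {p40, p42}, {p40, p41, p42, p43}.
Intersecting these: cl(A) = {p40, p42}.
∂A = cl(A) ∖ int(A) = {p40, p42} ∖ {p40} = {p42}.


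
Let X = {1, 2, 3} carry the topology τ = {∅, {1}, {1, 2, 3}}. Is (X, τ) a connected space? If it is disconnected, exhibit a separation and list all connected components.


(X, τ) is connected.

Find clopen sets (U ∈ τ with X ∖ U ∈ τ):
  U = ∅, X ∖ U = {1, 2, 3} — both open, so U is clopen.
  U = {1, 2, 3}, X ∖ U = ∅ — both open, so U is clopen.
Only trivial clopens (∅ and X) exist, so (X, τ) is connected.
Compute connected components by grouping points that agree on all clopens:
  component: {1, 2, 3}


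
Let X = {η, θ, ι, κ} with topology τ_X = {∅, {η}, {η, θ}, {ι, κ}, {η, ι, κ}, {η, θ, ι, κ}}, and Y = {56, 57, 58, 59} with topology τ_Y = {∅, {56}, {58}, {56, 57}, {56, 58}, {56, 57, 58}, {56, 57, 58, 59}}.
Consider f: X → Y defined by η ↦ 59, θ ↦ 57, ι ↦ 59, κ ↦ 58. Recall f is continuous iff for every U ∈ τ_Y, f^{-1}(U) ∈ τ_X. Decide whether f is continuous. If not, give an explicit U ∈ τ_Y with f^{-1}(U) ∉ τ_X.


f is NOT continuous.

Compute f^{-1}(U) for each U ∈ τ_Y:
  U = ∅: f^{-1}(U) = ∅ ∈ τ_X ✓.
  U = {56}: f^{-1}(U) = ∅ ∈ τ_X ✓.
  U = {58}: f^{-1}(U) = {κ} ∉ τ_X ✗.
  U = {56, 57}: f^{-1}(U) = {θ} ∉ τ_X ✗.
  U = {56, 58}: f^{-1}(U) = {κ} ∉ τ_X ✗.
  U = {56, 57, 58}: f^{-1}(U) = {θ, κ} ∉ τ_X ✗.
  U = {56, 57, 58, 59}: f^{-1}(U) = {η, θ, ι, κ} ∈ τ_X ✓.
Found U = {58} with f^{-1}(U) = {κ} not in τ_X. Therefore f is NOT continuous.


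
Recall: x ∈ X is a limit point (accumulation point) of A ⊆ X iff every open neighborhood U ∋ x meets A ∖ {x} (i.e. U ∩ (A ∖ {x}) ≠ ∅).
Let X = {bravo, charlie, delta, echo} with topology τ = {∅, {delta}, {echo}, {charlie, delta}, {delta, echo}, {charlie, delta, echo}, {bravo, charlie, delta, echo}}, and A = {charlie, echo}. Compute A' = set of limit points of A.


A' = {bravo}

For each x ∈ X, list the open sets U ∈ τ with x ∈ U, then check whether U ∩ (A ∖ {x}) ≠ ∅ for every such U.
  x = bravo: opens ∋ x are {bravo, charlie, delta, echo}; each meets A ∖ {bravo}, so x IS a limit point.
  x = charlie: open {charlie, delta} ∋ x has {charlie, delta} ∩ (A ∖ {charlie}) = ∅, so x is NOT a limit point.
  x = delta: open {delta} ∋ x has {delta} ∩ (A ∖ {delta}) = ∅, so x is NOT a limit point.
  x = echo: open {echo} ∋ x has {echo} ∩ (A ∖ {echo}) = ∅, so x is NOT a limit point.
Collecting: A' = {bravo}.


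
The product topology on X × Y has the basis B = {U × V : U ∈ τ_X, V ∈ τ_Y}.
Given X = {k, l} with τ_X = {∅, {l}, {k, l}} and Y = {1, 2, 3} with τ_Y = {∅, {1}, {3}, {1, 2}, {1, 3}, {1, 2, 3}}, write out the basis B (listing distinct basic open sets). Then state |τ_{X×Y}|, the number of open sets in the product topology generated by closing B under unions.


Basis B = {∅ × ∅, {l} × {1}, {l} × {3}, {k, l} × {1}, {k, l} × {3}, {l} × {1, 2}, {l} × {1, 3}, {l} × {1, 2, 3}, {k, l} × {1, 2}, {k, l} × {1, 3}, {k, l} × {1, 2, 3}}; |τ_{X×Y}| = 18.

Enumerate products U × V with U ∈ τ_X, V ∈ τ_Y (deduplicated):
  ∅ × ∅ = {} (∅)
  {l} × {1} = {(l,1)}
  {l} × {3} = {(l,3)}
  {k, l} × {1} = {(k,1), (l,1)}
  {k, l} × {3} = {(k,3), (l,3)}
  {l} × {1, 2} = {(l,1), (l,2)}
  {l} × {1, 3} = {(l,1), (l,3)}
  {l} × {1, 2, 3} = {(l,1), (l,2), (l,3)}
  {k, l} × {1, 2} = {(k,1), (k,2), (l,1), (l,2)}
  {k, l} × {1, 3} = {(k,1), (k,3), (l,1), (l,3)}
  {k, l} × {1, 2, 3} = {(k,1), (k,2), (k,3), (l,1), (l,2), (l,3)}
These 11 distinct sets form the basis B.
Close under arbitrary unions to get τ_{X×Y}; counting gives |τ_{X×Y}| = 18.


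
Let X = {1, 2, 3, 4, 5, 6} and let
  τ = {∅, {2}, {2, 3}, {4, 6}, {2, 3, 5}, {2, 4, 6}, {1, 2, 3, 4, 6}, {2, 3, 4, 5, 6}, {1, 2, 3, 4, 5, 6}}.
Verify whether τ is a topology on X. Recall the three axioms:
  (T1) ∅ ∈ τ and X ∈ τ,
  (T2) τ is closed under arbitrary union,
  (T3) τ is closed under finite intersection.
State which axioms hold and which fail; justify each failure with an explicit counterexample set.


τ is NOT a topology on X.

Axiom (T1): ∅ ∈ τ? Yes; X ∈ τ? Yes.
Axiom (T2/T3): check pairwise unions and intersections of members of τ.
Counterexample for (T2): {2, 3} ∪ {4, 6} = {2, 3, 4, 6} ∉ τ. Therefore τ is NOT a topology.


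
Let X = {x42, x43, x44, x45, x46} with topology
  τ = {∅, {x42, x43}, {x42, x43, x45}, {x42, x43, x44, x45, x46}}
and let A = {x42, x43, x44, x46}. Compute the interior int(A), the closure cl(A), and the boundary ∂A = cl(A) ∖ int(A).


int(A) = {x42, x43}, cl(A) = {x42, x43, x44, x45, x46}, ∂A = {x44, x45, x46}.

Closed sets in (X, τ) are complements of opens:
  closed(X, τ) = {∅, {x44, x46}, {x44, x45, x46}, {x42, x43, x44, x45, x46}}.
int(A) = ⋃ {U ∈ τ : U ⊆ A}. Opens contained in A: ∅, {x42, x43}.
Taking the union of these: int(A) = {x42, x43}.
cl(A) = ⋂ {C closed : A ⊆ C}. Closed sets containing A: {x42, x43, x44, x45, x46}.
Intersecting these: cl(A) = {x42, x43, x44, x45, x46}.
∂A = cl(A) ∖ int(A) = {x42, x43, x44, x45, x46} ∖ {x42, x43} = {x44, x45, x46}.


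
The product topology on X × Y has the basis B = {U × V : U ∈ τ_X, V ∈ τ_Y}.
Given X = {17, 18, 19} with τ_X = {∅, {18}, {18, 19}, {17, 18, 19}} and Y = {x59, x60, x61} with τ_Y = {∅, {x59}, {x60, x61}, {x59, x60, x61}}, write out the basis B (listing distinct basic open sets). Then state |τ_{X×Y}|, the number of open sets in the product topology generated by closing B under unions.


Basis B = {∅ × ∅, {18} × {x59}, {18, 19} × {x59}, {18} × {x60, x61}, {17, 18, 19} × {x59}, {18} × {x59, x60, x61}, {18, 19} × {x60, x61}, {17, 18, 19} × {x60, x61}, {18, 19} × {x59, x60, x61}, {17, 18, 19} × {x59, x60, x61}}; |τ_{X×Y}| = 16.

Enumerate products U × V with U ∈ τ_X, V ∈ τ_Y (deduplicated):
  ∅ × ∅ = {} (∅)
  {18} × {x59} = {(18,x59)}
  {18, 19} × {x59} = {(18,x59), (19,x59)}
  {18} × {x60, x61} = {(18,x60), (18,x61)}
  {17, 18, 19} × {x59} = {(17,x59), (18,x59), (19,x59)}
  {18} × {x59, x60, x61} = {(18,x59), (18,x60), (18,x61)}
  {18, 19} × {x60, x61} = {(18,x60), (18,x61), (19,x60), (19,x61)}
  {17, 18, 19} × {x60, x61} = {(17,x60), (17,x61), (18,x60), (18,x61), (19,x60), (19,x61)}
  {18, 19} × {x59, x60, x61} = {(18,x59), (18,x60), (18,x61), (19,x59), (19,x60), (19,x61)}
  {17, 18, 19} × {x59, x60, x61} = {(17,x59), (17,x60), (17,x61), (18,x59), (18,x60), (18,x61), (19,x59), (19,x60), (19,x61)}
These 10 distinct sets form the basis B.
Close under arbitrary unions to get τ_{X×Y}; counting gives |τ_{X×Y}| = 16.


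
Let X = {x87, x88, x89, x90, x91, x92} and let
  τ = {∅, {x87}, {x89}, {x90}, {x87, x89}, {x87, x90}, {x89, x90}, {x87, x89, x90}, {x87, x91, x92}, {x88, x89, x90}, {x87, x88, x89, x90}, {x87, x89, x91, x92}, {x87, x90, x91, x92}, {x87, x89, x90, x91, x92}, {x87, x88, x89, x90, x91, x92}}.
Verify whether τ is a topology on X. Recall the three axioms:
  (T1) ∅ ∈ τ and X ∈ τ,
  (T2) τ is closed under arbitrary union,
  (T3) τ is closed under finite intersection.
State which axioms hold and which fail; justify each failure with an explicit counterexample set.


τ IS a topology on X.

Axiom (T1): ∅ ∈ τ? Yes; X ∈ τ? Yes.
Axiom (T2/T3): check pairwise unions and intersections of members of τ.
All pairwise intersections and unions checked — each lies in τ. Therefore τ satisfies (T1), (T2), (T3): it IS a topology on X.


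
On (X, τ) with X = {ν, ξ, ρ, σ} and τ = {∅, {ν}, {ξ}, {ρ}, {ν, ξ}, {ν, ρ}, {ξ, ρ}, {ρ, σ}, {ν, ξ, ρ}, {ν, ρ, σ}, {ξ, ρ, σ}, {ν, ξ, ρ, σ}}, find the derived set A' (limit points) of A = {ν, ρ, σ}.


A' = {σ}

For each x ∈ X, list the open sets U ∈ τ with x ∈ U, then check whether U ∩ (A ∖ {x}) ≠ ∅ for every such U.
  x = ν: open {ν} ∋ x has {ν} ∩ (A ∖ {ν}) = ∅, so x is NOT a limit point.
  x = ξ: open {ξ} ∋ x has {ξ} ∩ (A ∖ {ξ}) = ∅, so x is NOT a limit point.
  x = ρ: open {ρ} ∋ x has {ρ} ∩ (A ∖ {ρ}) = ∅, so x is NOT a limit point.
  x = σ: opens ∋ x are {ρ, σ}, {ν, ρ, σ}, {ξ, ρ, σ}, {ν, ξ, ρ, σ}; each meets A ∖ {σ}, so x IS a limit point.
Collecting: A' = {σ}.


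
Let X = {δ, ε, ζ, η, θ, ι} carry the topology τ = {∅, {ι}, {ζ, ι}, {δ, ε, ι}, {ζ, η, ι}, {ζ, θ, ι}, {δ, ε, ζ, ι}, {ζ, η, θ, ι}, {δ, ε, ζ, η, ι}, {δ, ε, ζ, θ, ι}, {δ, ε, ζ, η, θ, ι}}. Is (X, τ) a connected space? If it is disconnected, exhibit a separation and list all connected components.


(X, τ) is connected.

Find clopen sets (U ∈ τ with X ∖ U ∈ τ):
  U = ∅, X ∖ U = {δ, ε, ζ, η, θ, ι} — both open, so U is clopen.
  U = {δ, ε, ζ, η, θ, ι}, X ∖ U = ∅ — both open, so U is clopen.
Only trivial clopens (∅ and X) exist, so (X, τ) is connected.
Compute connected components by grouping points that agree on all clopens:
  component: {δ, ε, ζ, η, θ, ι}


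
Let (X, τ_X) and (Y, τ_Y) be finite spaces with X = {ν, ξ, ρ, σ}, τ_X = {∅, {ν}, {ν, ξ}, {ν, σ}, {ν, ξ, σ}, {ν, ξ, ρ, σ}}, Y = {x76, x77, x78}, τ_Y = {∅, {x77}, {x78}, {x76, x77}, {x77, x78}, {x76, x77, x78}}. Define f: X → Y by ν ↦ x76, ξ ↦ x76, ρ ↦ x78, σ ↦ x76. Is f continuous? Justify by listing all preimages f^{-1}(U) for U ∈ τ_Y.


f is NOT continuous.

Compute f^{-1}(U) for each U ∈ τ_Y:
  U = ∅: f^{-1}(U) = ∅ ∈ τ_X ✓.
  U = {x77}: f^{-1}(U) = ∅ ∈ τ_X ✓.
  U = {x78}: f^{-1}(U) = {ρ} ∉ τ_X ✗.
  U = {x76, x77}: f^{-1}(U) = {ν, ξ, σ} ∈ τ_X ✓.
  U = {x77, x78}: f^{-1}(U) = {ρ} ∉ τ_X ✗.
  U = {x76, x77, x78}: f^{-1}(U) = {ν, ξ, ρ, σ} ∈ τ_X ✓.
Found U = {x78} with f^{-1}(U) = {ρ} not in τ_X. Therefore f is NOT continuous.


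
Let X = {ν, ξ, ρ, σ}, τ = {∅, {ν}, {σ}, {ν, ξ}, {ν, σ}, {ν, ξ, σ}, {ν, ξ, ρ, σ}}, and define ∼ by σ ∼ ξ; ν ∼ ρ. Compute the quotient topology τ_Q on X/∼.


X/∼ = {[ν=ρ], [ξ=σ]}; |τ_Q| = 2.

Equivalence classes: [ν=ρ], [ξ=σ].
Quotient map π: X → X/∼ sends ν ↦ [ν=ρ], ξ ↦ [ξ=σ], ρ ↦ [ν=ρ], σ ↦ [ξ=σ].
For each subset V ⊆ X/∼, compute π^{-1}(V) ⊆ X and check whether π^{-1}(V) ∈ τ. V is open in τ_Q iff π^{-1}(V) ∈ τ.
  V = {}: π^{-1}(V) = ∅ ∈ τ ✓.
  V = {[ν=ρ]}: π^{-1}(V) = {ν, ρ} ∉ τ ✗.
  V = {[ξ=σ]}: π^{-1}(V) = {ξ, σ} ∉ τ ✗.
  V = {[ν=ρ], [ξ=σ]}: π^{-1}(V) = {ν, ξ, ρ, σ} ∈ τ ✓.
Open sets in the quotient: τ_Q = {{}, {[ν=ρ], [ξ=σ]}} (2 elements).


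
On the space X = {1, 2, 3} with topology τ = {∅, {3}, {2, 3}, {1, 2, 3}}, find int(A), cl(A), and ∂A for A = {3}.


int(A) = {3}, cl(A) = {1, 2, 3}, ∂A = {1, 2}.

Closed sets in (X, τ) are complements of opens:
  closed(X, τ) = {∅, {1}, {1, 2}, {1, 2, 3}}.
int(A) = ⋃ {U ∈ τ : U ⊆ A}. Opens contained in A: ∅, {3}.
Taking the union of these: int(A) = {3}.
cl(A) = ⋂ {C closed : A ⊆ C}. Closed sets containing A: {1, 2, 3}.
Intersecting these: cl(A) = {1, 2, 3}.
∂A = cl(A) ∖ int(A) = {1, 2, 3} ∖ {3} = {1, 2}.


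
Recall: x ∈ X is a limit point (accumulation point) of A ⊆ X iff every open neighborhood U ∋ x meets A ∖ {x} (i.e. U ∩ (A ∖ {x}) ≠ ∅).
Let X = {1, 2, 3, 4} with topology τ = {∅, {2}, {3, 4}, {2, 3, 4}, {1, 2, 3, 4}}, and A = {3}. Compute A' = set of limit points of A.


A' = {1, 4}

For each x ∈ X, list the open sets U ∈ τ with x ∈ U, then check whether U ∩ (A ∖ {x}) ≠ ∅ for every such U.
  x = 1: opens ∋ x are {1, 2, 3, 4}; each meets A ∖ {1}, so x IS a limit point.
  x = 2: open {2} ∋ x has {2} ∩ (A ∖ {2}) = ∅, so x is NOT a limit point.
  x = 3: open {3, 4} ∋ x has {3, 4} ∩ (A ∖ {3}) = ∅, so x is NOT a limit point.
  x = 4: opens ∋ x are {3, 4}, {2, 3, 4}, {1, 2, 3, 4}; each meets A ∖ {4}, so x IS a limit point.
Collecting: A' = {1, 4}.
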